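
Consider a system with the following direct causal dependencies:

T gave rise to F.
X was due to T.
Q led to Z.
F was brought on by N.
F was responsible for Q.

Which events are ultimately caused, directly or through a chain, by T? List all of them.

Direct effects: X, F.
2 steps out: Q.
3 steps out: Z.
Not reachable from it: N.

F, Q, X, Z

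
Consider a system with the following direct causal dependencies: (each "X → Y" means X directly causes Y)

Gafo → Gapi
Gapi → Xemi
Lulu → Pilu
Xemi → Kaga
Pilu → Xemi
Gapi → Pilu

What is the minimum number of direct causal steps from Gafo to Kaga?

Shortest chain: Gafo → Gapi → Xemi → Kaga.

3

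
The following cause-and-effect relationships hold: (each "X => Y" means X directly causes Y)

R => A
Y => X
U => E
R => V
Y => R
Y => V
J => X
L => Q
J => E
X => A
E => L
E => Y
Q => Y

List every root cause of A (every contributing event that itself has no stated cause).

J, U

Tracing upstream from A: A ← X ← J.
A separate upstream branch: A ← R ← Y ← E ← U.
Each of those chain origins has no stated cause.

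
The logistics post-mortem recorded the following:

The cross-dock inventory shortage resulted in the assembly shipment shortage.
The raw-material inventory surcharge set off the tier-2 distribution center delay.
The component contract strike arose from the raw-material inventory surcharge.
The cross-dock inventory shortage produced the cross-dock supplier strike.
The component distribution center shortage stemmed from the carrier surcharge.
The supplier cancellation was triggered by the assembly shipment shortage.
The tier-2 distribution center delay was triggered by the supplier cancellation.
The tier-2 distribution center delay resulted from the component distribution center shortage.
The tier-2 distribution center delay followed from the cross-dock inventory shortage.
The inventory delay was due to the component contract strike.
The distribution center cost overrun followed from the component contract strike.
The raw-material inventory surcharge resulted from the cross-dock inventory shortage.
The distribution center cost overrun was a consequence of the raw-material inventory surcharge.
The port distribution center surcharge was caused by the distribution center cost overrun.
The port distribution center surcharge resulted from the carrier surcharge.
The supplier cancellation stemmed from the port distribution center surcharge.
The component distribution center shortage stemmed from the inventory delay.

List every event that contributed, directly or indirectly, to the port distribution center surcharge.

the carrier surcharge, the component contract strike, the cross-dock inventory shortage, the distribution center cost overrun, the raw-material inventory surcharge

Immediate causes of the port distribution center surcharge: the distribution center cost overrun, the carrier surcharge.
Further upstream: the cross-dock inventory shortage, the raw-material inventory surcharge, the component contract strike.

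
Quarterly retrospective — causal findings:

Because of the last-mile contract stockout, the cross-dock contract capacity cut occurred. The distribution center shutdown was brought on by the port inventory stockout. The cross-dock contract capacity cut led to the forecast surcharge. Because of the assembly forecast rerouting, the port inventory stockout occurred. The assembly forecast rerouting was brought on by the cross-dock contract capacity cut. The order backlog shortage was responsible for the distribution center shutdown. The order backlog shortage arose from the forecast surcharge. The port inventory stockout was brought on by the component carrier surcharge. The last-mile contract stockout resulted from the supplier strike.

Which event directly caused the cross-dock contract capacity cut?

Upstream contributors include the supplier strike, but only the last-mile contract stockout feeds directly into the cross-dock contract capacity cut.

the last-mile contract stockout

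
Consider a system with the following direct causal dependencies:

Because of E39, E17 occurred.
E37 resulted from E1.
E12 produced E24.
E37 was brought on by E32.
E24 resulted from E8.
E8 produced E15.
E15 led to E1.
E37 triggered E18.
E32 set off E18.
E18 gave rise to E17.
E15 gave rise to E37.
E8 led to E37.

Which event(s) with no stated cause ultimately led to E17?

Tracing upstream from E17: E17 ← E18 ← E32.
A separate upstream branch: E17 ← E18 ← E37 ← E8.
A separate upstream branch: E17 ← E39.
Each of those chain origins has no stated cause.

E32, E39, E8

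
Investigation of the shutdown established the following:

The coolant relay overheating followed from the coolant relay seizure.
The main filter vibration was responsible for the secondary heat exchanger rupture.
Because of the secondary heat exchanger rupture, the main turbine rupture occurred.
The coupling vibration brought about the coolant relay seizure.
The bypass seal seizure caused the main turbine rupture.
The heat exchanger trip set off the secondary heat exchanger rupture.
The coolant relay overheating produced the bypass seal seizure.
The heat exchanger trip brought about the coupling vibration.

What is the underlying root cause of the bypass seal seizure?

the heat exchanger trip

Tracing upstream from the bypass seal seizure: the bypass seal seizure ← the coolant relay overheating ← the coolant relay seizure ← the coupling vibration ← the heat exchanger trip.
The heat exchanger trip has no stated cause, so it is the root.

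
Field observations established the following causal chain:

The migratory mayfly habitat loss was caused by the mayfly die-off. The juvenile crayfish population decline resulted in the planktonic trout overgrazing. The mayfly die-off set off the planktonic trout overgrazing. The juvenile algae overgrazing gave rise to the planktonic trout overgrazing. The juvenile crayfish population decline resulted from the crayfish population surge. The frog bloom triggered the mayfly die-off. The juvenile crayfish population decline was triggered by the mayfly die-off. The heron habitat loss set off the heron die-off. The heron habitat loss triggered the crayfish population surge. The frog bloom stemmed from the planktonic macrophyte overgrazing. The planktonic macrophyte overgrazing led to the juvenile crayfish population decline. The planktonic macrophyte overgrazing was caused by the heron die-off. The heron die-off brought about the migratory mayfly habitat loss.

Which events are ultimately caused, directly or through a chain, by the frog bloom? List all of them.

Direct effects: the mayfly die-off.
2 steps out: the juvenile crayfish population decline, the migratory mayfly habitat loss, the planktonic trout overgrazing.
Not reachable from it: the heron habitat loss, the heron die-off, the planktonic macrophyte overgrazing, the crayfish population surge, the juvenile algae overgrazing.

the juvenile crayfish population decline, the mayfly die-off, the migratory mayfly habitat loss, the planktonic trout overgrazing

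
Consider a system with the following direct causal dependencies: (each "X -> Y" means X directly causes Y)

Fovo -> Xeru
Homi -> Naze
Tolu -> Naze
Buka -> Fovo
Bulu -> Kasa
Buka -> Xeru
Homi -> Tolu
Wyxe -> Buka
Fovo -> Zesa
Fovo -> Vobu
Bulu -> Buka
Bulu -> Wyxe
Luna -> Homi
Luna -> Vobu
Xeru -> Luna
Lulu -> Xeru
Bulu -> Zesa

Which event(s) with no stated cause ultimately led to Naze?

Bulu, Lulu

Tracing upstream from Naze: Naze ← Homi ← Luna ← Xeru ← Buka ← Bulu.
A separate upstream branch: Naze ← Homi ← Luna ← Xeru ← Lulu.
Each of those chain origins has no stated cause.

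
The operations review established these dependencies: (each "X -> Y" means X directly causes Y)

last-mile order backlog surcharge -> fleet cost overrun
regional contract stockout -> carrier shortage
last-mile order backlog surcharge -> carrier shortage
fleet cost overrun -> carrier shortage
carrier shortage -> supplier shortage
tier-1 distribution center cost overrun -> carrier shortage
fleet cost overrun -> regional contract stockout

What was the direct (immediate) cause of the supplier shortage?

the carrier shortage

Upstream contributors include the last-mile order backlog surcharge, the fleet cost overrun, the regional contract stockout, the tier-1 distribution center cost overrun, but only the carrier shortage feeds directly into the supplier shortage.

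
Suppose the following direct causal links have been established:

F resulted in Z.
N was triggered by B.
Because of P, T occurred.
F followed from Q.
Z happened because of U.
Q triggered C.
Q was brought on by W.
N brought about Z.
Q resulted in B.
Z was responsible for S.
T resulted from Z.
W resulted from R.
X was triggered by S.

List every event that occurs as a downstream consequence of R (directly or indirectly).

Direct effects: W.
2 steps out: Q.
3 steps out: B, C, F.
4 steps out: N, Z.
5 steps out: S, T.
6 steps out: X.
Not reachable from it: U, P.

B, C, F, N, Q, S, T, W, X, Z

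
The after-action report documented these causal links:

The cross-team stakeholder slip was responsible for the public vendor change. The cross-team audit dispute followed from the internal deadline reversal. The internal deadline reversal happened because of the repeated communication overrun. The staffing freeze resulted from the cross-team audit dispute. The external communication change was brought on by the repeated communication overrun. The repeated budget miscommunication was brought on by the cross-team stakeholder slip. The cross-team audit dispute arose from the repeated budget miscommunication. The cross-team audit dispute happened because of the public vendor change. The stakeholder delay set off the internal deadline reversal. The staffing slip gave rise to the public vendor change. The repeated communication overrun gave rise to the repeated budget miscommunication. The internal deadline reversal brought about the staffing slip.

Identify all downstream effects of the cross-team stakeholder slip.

the cross-team audit dispute, the public vendor change, the repeated budget miscommunication, the staffing freeze

Direct effects: the repeated budget miscommunication, the public vendor change.
2 steps out: the cross-team audit dispute.
3 steps out: the staffing freeze.
Not reachable from it: the repeated communication overrun, the external communication change, the stakeholder delay, the internal deadline reversal, the staffing slip.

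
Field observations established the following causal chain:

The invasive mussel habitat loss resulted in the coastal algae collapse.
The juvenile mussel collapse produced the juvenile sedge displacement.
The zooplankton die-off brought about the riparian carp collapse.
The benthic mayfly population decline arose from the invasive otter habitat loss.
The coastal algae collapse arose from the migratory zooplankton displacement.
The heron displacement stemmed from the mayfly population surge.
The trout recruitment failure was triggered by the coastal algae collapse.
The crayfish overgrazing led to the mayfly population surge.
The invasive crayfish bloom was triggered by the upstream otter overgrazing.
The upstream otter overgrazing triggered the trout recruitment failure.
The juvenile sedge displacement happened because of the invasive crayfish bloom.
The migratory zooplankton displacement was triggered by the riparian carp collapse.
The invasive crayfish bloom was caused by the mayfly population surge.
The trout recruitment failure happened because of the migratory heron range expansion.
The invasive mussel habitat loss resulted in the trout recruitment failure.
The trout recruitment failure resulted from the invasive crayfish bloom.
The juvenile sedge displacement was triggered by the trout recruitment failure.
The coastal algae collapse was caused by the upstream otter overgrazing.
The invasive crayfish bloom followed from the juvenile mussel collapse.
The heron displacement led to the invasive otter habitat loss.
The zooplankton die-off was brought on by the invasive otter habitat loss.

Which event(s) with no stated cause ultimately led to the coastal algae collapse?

Tracing upstream from the coastal algae collapse: the coastal algae collapse ← the migratory zooplankton displacement ← the riparian carp collapse ← the zooplankton die-off ← the invasive otter habitat loss ← the heron displacement ← the mayfly population surge ← the crayfish overgrazing.
A separate upstream branch: the coastal algae collapse ← the invasive mussel habitat loss.
A separate upstream branch: the coastal algae collapse ← the upstream otter overgrazing.
Each of those chain origins has no stated cause.

the crayfish overgrazing, the invasive mussel habitat loss, the upstream otter overgrazing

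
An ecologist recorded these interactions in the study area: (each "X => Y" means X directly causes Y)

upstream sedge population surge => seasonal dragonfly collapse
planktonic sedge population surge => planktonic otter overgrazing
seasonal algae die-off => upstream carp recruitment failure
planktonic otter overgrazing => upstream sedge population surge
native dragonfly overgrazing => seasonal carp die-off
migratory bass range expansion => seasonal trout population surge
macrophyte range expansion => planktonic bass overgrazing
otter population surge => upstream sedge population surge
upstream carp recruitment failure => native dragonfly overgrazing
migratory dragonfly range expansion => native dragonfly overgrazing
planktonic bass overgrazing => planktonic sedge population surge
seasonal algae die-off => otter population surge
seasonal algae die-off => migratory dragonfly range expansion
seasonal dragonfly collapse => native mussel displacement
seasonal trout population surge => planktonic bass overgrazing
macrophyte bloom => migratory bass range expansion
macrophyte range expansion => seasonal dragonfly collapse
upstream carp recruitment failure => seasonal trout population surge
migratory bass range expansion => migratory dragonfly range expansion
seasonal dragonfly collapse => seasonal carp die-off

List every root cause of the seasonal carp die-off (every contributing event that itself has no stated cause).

the macrophyte bloom, the macrophyte range expansion, the seasonal algae die-off

Tracing upstream from the seasonal carp die-off: the seasonal carp die-off ← the seasonal dragonfly collapse ← the macrophyte range expansion.
A separate upstream branch: the seasonal carp die-off ← the native dragonfly overgrazing ← the migratory dragonfly range expansion ← the migratory bass range expansion ← the macrophyte bloom.
A separate upstream branch: the seasonal carp die-off ← the native dragonfly overgrazing ← the upstream carp recruitment failure ← the seasonal algae die-off.
Each of those chain origins has no stated cause.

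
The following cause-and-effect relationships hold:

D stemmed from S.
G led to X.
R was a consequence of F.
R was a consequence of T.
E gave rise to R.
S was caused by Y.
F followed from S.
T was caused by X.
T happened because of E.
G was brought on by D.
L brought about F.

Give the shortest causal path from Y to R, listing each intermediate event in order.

Y → S
S → F
F → R
Length: 3 steps.

Y → S → F → R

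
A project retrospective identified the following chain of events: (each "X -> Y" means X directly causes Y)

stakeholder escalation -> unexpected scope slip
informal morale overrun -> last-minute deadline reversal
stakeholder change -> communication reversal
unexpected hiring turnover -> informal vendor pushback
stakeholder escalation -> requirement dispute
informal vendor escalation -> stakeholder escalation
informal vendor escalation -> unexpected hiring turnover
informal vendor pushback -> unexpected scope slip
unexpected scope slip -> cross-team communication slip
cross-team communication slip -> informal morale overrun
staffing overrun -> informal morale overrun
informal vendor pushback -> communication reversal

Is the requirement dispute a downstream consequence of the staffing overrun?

No

The staffing overrun leads to the informal morale overrun, the last-minute deadline reversal; the requirement dispute is not among them.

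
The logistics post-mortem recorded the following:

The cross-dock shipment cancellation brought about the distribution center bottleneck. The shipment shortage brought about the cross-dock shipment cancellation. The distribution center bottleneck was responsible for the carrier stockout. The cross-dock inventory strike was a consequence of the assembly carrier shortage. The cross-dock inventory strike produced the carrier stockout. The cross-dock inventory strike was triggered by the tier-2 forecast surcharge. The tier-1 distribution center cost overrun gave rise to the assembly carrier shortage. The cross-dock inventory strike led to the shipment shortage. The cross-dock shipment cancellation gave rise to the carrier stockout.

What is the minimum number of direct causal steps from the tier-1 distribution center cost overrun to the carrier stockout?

Shortest chain: the tier-1 distribution center cost overrun → the assembly carrier shortage → the cross-dock inventory strike → the carrier stockout.

3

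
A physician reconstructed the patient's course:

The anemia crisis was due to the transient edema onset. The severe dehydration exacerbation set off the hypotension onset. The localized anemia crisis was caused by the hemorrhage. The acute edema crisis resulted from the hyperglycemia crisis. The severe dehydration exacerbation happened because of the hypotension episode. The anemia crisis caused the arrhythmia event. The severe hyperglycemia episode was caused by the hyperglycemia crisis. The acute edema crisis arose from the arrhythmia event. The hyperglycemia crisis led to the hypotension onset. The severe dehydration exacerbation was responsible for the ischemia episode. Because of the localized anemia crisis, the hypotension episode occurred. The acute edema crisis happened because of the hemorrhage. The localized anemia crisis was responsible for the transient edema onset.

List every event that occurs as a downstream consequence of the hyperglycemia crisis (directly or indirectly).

Direct effects: the hypotension onset, the severe hyperglycemia episode, the acute edema crisis.
Not reachable from it: the hemorrhage, the localized anemia crisis, the hypotension episode, the severe dehydration exacerbation, the transient edema onset, the ischemia episode, the anemia crisis, the arrhythmia event.

the acute edema crisis, the hypotension onset, the severe hyperglycemia episode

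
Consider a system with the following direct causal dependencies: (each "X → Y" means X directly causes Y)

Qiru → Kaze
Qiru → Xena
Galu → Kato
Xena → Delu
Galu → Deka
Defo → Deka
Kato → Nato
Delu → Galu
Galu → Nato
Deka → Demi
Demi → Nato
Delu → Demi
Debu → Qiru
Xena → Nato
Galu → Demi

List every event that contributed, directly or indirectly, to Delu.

Immediate cause of Delu: Xena.
Further upstream: Debu, Qiru.

Debu, Qiru, Xena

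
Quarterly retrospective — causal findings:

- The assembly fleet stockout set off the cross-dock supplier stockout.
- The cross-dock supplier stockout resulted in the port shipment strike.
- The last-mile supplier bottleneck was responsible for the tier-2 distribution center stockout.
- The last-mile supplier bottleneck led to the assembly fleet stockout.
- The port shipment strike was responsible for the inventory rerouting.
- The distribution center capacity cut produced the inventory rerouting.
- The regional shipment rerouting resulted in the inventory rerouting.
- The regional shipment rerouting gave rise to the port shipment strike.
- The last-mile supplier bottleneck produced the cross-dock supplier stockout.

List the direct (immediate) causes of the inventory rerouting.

the distribution center capacity cut, the port shipment strike, the regional shipment rerouting

Upstream contributors include the last-mile supplier bottleneck, the assembly fleet stockout, the cross-dock supplier stockout, but only the distribution center capacity cut, the port shipment strike, the regional shipment rerouting feed directly into the inventory rerouting.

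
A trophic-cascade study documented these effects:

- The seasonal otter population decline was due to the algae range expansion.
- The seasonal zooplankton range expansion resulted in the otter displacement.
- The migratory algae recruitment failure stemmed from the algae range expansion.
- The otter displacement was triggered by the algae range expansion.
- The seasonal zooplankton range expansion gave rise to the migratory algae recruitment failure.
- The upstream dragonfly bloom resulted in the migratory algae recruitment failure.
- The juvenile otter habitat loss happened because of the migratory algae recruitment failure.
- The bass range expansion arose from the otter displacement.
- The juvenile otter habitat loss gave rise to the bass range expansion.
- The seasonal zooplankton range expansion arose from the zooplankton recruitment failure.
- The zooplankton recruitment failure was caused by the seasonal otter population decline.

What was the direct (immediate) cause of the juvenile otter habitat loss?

Upstream contributors include the algae range expansion, the seasonal otter population decline, the zooplankton recruitment failure, the seasonal zooplankton range expansion, the upstream dragonfly bloom, but only the migratory algae recruitment failure feeds directly into the juvenile otter habitat loss.

the migratory algae recruitment failure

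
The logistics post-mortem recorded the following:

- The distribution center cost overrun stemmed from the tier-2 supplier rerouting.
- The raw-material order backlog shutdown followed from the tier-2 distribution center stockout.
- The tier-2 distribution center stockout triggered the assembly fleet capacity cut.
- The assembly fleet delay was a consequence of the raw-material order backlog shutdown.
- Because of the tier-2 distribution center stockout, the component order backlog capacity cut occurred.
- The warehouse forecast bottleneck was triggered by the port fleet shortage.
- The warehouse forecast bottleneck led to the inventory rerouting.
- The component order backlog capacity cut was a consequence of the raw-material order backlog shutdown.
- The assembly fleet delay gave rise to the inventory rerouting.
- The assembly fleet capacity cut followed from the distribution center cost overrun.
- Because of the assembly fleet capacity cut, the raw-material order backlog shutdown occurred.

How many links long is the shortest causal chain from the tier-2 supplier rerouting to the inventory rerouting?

5

Shortest chain: the tier-2 supplier rerouting → the distribution center cost overrun → the assembly fleet capacity cut → the raw-material order backlog shutdown → the assembly fleet delay → the inventory rerouting.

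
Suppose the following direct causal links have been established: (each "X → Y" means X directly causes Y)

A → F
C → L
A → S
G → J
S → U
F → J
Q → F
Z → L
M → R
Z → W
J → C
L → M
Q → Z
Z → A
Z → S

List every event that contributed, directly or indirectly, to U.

A, Q, S, Z

Immediate cause of U: S.
Further upstream: Q, Z, A.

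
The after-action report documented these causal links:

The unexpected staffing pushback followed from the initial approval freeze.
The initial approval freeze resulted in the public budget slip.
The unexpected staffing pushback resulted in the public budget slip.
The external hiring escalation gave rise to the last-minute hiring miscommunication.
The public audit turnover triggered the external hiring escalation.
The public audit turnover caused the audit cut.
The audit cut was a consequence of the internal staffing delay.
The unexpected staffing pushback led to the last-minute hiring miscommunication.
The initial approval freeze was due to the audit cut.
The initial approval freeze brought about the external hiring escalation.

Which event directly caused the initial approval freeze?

Upstream contributors include the public audit turnover, the internal staffing delay, but only the audit cut feeds directly into the initial approval freeze.

the audit cut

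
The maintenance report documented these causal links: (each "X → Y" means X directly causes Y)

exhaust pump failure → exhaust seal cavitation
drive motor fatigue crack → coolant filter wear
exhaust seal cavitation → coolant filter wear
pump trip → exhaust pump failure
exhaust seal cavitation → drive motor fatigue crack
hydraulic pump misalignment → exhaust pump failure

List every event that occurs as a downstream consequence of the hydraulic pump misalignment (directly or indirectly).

Direct effects: the exhaust pump failure.
2 steps out: the exhaust seal cavitation.
3 steps out: the drive motor fatigue crack, the coolant filter wear.
Not reachable from it: the pump trip.

the coolant filter wear, the drive motor fatigue crack, the exhaust pump failure, the exhaust seal cavitation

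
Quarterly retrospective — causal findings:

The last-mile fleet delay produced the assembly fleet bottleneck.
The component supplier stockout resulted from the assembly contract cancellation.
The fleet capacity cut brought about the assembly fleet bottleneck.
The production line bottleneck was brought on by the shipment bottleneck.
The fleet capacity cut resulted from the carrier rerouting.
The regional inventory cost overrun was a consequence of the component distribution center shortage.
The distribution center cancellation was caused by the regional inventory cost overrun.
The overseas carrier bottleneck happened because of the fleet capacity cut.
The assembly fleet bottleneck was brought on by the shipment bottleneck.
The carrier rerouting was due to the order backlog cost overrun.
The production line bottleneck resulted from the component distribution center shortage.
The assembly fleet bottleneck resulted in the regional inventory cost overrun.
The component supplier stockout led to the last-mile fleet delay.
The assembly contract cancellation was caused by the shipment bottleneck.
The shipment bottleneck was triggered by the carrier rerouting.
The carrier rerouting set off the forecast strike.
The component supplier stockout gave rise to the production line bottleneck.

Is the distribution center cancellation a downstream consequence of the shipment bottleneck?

Yes

There is a causal chain: the shipment bottleneck → the assembly fleet bottleneck → the regional inventory cost overrun → the distribution center cancellation.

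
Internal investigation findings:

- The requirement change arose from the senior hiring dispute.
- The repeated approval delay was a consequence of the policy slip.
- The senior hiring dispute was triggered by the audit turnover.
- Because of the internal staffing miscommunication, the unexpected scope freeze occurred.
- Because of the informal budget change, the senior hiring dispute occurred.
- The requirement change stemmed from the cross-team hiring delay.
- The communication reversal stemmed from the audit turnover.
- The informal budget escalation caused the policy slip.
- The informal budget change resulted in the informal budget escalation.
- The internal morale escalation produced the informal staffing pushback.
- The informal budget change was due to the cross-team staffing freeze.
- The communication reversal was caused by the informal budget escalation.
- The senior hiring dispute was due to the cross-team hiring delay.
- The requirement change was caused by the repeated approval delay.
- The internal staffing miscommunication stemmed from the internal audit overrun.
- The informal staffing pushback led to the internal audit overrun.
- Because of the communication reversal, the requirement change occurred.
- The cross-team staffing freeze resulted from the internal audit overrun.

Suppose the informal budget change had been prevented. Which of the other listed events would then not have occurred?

the informal budget escalation, the policy slip, the repeated approval delay

Downstream of the informal budget change: the informal budget escalation, the policy slip, the repeated approval delay, the communication reversal, the senior hiring dispute, the requirement change.
Of those, still caused via another path: the communication reversal, the senior hiring dispute, the requirement change.
The remainder have no surviving cause.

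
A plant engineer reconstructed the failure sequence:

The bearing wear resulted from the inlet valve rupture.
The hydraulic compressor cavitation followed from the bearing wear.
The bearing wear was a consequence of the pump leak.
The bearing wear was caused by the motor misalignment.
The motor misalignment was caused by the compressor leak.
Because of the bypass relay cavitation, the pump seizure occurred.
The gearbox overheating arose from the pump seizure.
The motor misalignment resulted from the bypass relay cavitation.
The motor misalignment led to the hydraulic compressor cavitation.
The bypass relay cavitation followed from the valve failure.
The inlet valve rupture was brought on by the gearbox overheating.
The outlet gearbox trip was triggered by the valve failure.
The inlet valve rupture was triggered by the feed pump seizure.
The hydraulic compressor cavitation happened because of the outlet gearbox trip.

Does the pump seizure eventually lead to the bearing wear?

There is a causal chain: the pump seizure → the gearbox overheating → the inlet valve rupture → the bearing wear.

Yes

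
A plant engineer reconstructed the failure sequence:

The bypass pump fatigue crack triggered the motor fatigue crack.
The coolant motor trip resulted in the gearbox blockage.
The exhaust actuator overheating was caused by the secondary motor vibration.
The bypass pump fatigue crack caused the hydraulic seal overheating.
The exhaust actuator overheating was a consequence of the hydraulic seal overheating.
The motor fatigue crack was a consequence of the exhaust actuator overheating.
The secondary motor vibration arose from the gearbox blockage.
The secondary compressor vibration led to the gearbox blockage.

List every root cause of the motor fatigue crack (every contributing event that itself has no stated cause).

the bypass pump fatigue crack, the coolant motor trip, the secondary compressor vibration

Tracing upstream from the motor fatigue crack: the motor fatigue crack ← the bypass pump fatigue crack.
A separate upstream branch: the motor fatigue crack ← the exhaust actuator overheating ← the secondary motor vibration ← the gearbox blockage ← the secondary compressor vibration.
A separate upstream branch: the motor fatigue crack ← the exhaust actuator overheating ← the secondary motor vibration ← the gearbox blockage ← the coolant motor trip.
Each of those chain origins has no stated cause.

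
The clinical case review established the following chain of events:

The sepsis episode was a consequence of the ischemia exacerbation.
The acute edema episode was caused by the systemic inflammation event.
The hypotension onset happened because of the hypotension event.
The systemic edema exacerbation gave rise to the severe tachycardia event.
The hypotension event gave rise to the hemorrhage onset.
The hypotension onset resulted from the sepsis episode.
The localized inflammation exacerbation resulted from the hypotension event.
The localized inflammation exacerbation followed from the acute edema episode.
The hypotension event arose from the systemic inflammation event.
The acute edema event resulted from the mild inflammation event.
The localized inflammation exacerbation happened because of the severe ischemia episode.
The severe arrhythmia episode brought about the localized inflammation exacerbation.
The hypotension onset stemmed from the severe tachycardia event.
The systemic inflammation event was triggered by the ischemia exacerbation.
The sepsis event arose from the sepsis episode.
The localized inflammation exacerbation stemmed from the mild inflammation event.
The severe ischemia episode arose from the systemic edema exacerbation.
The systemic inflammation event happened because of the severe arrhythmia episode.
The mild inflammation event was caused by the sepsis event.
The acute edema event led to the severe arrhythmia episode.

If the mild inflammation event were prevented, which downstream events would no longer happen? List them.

Downstream of the mild inflammation event: the acute edema event, the severe arrhythmia episode, the systemic inflammation event, the acute edema episode, the hypotension event, the hemorrhage onset, the hypotension onset, the localized inflammation exacerbation.
Of those, still caused via another path: the systemic inflammation event, the acute edema episode, the hypotension event, the hemorrhage onset, the hypotension onset, the localized inflammation exacerbation.
The remainder have no surviving cause.

the acute edema event, the severe arrhythmia episode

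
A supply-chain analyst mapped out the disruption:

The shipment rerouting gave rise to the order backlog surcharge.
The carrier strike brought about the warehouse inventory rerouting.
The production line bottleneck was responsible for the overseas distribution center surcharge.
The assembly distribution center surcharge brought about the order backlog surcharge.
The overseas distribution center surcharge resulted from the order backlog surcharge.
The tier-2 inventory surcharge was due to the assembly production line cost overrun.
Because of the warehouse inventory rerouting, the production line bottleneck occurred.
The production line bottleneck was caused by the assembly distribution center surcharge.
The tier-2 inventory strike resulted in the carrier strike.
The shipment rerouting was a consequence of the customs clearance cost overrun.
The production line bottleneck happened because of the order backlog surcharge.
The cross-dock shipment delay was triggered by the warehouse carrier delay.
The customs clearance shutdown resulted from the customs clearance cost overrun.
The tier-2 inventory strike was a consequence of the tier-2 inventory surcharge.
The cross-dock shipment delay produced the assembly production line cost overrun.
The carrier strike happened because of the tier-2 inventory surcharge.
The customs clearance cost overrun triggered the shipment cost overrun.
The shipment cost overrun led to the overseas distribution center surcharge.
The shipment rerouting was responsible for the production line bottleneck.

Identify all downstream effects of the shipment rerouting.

Direct effects: the order backlog surcharge, the production line bottleneck.
2 steps out: the overseas distribution center surcharge.
Not reachable from it: the customs clearance cost overrun, the warehouse carrier delay, the cross-dock shipment delay, the shipment cost overrun, the assembly production line cost overrun, the tier-2 inventory surcharge, the customs clearance shutdown, the tier-2 inventory strike, the carrier strike, the warehouse inventory rerouting, the assembly distribution center surcharge.

the order backlog surcharge, the overseas distribution center surcharge, the production line bottleneck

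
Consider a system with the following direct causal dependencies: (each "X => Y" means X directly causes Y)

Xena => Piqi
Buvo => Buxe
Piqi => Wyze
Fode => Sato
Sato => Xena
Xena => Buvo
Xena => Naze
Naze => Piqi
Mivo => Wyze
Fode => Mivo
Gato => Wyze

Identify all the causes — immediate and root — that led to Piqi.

Immediate causes of Piqi: Xena, Naze.
Further upstream: Fode, Sato.

Fode, Naze, Sato, Xena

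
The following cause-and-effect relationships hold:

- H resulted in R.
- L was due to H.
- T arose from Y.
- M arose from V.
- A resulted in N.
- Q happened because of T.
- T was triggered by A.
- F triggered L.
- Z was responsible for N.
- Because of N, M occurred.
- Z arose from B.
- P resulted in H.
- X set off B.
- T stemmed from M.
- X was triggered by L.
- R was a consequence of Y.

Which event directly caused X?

Upstream contributors include F, P, H, but only L feeds directly into X.

L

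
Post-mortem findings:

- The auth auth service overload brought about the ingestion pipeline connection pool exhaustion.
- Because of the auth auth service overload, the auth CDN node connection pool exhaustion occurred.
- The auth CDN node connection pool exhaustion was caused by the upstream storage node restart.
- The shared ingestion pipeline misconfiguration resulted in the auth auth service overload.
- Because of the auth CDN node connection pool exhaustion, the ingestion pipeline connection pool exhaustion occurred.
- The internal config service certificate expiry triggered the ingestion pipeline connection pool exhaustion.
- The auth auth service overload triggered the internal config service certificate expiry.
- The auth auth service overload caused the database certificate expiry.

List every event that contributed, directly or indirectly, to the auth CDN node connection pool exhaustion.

the auth auth service overload, the shared ingestion pipeline misconfiguration, the upstream storage node restart

Immediate causes of the auth CDN node connection pool exhaustion: the auth auth service overload, the upstream storage node restart.
Further upstream: the shared ingestion pipeline misconfiguration.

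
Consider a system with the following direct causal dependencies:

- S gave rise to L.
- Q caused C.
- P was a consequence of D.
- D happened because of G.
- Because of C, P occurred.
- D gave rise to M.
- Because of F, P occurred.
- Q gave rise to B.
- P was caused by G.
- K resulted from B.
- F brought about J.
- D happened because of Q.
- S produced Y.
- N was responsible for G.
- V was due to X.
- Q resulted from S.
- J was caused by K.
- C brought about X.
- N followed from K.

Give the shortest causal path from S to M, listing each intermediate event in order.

S → Q → D → M

S → Q
Q → D
D → M
Length: 3 steps.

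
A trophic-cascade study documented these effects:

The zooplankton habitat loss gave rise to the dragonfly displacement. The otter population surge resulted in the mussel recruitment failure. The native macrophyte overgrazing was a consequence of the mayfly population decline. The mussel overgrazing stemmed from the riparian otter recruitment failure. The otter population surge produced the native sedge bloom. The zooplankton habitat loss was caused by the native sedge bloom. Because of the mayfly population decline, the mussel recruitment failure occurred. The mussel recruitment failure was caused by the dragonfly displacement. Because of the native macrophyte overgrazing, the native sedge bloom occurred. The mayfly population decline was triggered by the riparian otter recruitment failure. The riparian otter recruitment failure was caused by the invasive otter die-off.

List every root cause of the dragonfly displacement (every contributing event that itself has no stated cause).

the invasive otter die-off, the otter population surge

Tracing upstream from the dragonfly displacement: the dragonfly displacement ← the zooplankton habitat loss ← the native sedge bloom ← the native macrophyte overgrazing ← the mayfly population decline ← the riparian otter recruitment failure ← the invasive otter die-off.
A separate upstream branch: the dragonfly displacement ← the zooplankton habitat loss ← the native sedge bloom ← the otter population surge.
Each of those chain origins has no stated cause.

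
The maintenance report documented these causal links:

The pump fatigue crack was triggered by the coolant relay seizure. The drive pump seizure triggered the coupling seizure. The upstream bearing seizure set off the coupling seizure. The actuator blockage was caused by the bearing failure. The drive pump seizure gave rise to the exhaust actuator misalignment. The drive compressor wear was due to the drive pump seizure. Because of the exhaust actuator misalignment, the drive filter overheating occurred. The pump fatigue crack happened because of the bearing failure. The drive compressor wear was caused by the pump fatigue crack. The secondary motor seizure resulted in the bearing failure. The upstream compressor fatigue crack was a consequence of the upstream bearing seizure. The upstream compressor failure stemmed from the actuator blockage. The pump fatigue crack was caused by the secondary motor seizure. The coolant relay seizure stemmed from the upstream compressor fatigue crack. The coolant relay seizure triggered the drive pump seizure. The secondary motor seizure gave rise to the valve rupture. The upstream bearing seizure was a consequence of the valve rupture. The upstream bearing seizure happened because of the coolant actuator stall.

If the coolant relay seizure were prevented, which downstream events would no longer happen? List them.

Downstream of the coolant relay seizure: the pump fatigue crack, the drive pump seizure, the exhaust actuator misalignment, the drive filter overheating, the coupling seizure, the drive compressor wear.
Of those, still caused via another path: the pump fatigue crack, the coupling seizure, the drive compressor wear.
The remainder have no surviving cause.

the drive filter overheating, the drive pump seizure, the exhaust actuator misalignment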